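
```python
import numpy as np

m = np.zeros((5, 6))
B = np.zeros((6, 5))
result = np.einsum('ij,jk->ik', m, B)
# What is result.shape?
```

(5, 5)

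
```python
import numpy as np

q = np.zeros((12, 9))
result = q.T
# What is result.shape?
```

(9, 12)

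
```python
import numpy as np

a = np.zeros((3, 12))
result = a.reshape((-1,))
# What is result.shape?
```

(36,)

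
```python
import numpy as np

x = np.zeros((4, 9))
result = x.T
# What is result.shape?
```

(9, 4)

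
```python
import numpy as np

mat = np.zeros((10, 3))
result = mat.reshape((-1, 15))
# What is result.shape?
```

(2, 15)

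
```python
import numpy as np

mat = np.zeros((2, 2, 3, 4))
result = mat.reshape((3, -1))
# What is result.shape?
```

(3, 16)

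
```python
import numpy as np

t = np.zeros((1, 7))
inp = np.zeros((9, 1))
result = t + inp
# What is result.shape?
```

(9, 7)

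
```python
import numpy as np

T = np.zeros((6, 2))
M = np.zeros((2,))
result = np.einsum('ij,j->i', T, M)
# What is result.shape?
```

(6,)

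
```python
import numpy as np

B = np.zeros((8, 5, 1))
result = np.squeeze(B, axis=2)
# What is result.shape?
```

(8, 5)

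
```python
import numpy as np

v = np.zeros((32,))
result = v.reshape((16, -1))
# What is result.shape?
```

(16, 2)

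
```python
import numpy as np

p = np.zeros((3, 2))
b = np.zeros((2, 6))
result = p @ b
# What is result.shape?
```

(3, 6)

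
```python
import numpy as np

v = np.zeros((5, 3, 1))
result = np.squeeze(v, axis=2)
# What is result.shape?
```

(5, 3)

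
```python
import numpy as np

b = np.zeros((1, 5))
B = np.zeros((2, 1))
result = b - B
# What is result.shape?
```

(2, 5)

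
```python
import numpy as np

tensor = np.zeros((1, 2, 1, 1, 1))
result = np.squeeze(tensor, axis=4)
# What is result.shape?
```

(1, 2, 1, 1)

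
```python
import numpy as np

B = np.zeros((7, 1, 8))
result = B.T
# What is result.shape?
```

(8, 1, 7)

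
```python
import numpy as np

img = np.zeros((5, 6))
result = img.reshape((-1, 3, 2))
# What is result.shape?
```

(5, 3, 2)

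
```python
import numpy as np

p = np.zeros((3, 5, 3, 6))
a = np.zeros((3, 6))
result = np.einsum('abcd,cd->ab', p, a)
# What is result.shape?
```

(3, 5)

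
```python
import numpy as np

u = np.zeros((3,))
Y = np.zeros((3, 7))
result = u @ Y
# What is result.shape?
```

(7,)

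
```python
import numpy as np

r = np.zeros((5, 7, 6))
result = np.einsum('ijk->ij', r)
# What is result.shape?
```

(5, 7)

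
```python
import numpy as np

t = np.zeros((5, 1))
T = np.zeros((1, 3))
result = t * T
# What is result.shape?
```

(5, 3)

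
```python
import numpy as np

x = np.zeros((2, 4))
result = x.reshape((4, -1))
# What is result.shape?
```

(4, 2)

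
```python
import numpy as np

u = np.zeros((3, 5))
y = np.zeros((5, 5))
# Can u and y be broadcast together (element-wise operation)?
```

No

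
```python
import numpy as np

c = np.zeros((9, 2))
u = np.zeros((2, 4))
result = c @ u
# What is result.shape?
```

(9, 4)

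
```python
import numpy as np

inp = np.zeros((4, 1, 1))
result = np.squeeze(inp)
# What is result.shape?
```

(4,)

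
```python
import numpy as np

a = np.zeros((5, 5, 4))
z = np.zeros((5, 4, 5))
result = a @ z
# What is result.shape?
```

(5, 5, 5)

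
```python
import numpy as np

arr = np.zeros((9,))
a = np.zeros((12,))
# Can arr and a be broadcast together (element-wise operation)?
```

No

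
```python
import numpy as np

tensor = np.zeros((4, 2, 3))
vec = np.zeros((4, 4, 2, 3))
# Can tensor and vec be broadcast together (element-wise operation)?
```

Yes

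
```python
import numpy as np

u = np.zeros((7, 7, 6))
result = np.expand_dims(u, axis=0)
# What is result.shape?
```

(1, 7, 7, 6)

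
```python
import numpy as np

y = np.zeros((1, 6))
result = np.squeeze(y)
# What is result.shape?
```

(6,)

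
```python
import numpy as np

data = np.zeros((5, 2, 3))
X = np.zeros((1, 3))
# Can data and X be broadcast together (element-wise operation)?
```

Yes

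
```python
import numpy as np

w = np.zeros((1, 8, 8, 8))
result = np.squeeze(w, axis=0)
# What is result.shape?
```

(8, 8, 8)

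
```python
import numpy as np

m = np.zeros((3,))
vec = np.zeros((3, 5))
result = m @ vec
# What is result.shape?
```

(5,)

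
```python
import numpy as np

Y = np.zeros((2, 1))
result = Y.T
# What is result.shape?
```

(1, 2)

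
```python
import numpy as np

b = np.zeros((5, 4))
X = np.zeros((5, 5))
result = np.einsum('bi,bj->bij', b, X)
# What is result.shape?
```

(5, 4, 5)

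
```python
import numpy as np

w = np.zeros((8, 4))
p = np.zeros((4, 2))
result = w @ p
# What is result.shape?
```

(8, 2)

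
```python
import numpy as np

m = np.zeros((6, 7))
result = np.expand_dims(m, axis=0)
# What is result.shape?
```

(1, 6, 7)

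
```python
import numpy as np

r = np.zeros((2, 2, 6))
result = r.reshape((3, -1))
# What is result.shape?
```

(3, 8)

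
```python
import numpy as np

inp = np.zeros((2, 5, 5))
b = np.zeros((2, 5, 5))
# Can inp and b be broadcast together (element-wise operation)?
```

Yes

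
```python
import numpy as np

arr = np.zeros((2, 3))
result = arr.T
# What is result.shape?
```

(3, 2)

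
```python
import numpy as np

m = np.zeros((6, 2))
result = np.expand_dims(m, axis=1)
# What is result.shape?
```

(6, 1, 2)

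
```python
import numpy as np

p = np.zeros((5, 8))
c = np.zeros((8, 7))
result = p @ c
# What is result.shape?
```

(5, 7)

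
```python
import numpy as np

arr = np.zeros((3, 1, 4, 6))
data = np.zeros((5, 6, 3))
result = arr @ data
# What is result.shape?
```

(3, 5, 4, 3)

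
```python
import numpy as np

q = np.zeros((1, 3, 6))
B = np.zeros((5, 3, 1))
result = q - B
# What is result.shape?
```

(5, 3, 6)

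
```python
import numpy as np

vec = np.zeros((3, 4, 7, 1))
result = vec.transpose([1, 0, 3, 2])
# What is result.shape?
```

(4, 3, 1, 7)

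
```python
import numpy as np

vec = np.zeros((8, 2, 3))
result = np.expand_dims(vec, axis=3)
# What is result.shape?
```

(8, 2, 3, 1)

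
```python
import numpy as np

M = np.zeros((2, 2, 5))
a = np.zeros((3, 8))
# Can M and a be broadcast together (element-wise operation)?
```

No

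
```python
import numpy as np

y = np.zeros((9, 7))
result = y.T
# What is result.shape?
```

(7, 9)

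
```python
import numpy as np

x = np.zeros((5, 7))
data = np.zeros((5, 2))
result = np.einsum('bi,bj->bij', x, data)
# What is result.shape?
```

(5, 7, 2)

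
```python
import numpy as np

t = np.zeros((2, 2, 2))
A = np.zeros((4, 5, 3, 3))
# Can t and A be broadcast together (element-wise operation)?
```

No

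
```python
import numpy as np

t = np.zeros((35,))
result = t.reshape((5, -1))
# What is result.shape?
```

(5, 7)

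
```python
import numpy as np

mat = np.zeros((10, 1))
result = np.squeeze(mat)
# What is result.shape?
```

(10,)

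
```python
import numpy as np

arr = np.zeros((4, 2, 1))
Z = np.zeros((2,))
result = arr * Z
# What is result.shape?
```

(4, 2, 2)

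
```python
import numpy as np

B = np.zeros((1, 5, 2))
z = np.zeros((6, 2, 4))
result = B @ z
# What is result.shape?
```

(6, 5, 4)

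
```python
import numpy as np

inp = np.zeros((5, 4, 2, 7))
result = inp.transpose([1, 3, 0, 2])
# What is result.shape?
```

(4, 7, 5, 2)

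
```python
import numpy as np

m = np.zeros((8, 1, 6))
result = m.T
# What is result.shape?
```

(6, 1, 8)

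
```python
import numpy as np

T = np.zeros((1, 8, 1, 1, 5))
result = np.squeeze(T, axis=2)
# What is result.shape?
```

(1, 8, 1, 5)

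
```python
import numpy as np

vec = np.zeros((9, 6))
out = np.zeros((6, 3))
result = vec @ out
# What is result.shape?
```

(9, 3)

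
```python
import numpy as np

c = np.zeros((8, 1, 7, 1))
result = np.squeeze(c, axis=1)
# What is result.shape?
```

(8, 7, 1)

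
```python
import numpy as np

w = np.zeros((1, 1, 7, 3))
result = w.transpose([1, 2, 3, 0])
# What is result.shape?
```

(1, 7, 3, 1)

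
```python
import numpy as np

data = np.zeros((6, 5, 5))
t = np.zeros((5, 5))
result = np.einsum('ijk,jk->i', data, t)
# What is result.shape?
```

(6,)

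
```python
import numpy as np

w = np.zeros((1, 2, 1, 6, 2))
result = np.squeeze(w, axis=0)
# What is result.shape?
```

(2, 1, 6, 2)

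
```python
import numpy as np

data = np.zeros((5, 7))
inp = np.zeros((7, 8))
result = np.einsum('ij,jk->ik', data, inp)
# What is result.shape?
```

(5, 8)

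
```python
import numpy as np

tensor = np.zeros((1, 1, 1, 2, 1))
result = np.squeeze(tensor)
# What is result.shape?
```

(2,)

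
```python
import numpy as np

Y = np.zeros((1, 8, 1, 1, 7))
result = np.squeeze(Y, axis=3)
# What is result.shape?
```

(1, 8, 1, 7)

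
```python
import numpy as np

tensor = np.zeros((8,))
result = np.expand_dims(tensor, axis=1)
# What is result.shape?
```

(8, 1)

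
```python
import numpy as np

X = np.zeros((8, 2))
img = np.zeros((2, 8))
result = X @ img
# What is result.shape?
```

(8, 8)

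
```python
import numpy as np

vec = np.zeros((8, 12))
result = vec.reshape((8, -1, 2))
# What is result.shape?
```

(8, 6, 2)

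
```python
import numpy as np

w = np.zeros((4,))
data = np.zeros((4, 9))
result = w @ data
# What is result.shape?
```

(9,)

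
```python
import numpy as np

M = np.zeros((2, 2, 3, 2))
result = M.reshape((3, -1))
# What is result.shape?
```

(3, 8)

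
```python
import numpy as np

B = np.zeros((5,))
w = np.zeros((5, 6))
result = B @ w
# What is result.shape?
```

(6,)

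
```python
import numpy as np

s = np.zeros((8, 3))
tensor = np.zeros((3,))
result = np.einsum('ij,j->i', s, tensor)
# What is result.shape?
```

(8,)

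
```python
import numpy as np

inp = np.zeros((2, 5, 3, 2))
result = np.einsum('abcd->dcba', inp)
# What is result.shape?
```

(2, 3, 5, 2)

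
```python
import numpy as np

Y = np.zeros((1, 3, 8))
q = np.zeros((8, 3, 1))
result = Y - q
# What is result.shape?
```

(8, 3, 8)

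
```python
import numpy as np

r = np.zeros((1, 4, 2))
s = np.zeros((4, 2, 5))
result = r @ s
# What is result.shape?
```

(4, 4, 5)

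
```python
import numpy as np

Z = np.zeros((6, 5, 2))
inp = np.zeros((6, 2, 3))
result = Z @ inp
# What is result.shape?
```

(6, 5, 3)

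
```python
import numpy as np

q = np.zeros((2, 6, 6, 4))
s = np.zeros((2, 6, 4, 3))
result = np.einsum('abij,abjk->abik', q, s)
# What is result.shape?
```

(2, 6, 6, 3)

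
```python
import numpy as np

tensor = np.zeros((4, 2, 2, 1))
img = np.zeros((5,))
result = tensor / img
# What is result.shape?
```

(4, 2, 2, 5)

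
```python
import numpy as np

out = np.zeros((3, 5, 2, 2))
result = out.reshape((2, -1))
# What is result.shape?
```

(2, 30)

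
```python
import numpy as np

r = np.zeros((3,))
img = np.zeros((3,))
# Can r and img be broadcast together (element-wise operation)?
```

Yes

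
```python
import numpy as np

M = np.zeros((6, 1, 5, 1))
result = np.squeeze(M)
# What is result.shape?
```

(6, 5)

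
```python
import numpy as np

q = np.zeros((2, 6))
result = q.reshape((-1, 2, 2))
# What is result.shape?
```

(3, 2, 2)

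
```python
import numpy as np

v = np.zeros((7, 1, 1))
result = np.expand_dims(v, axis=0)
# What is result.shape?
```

(1, 7, 1, 1)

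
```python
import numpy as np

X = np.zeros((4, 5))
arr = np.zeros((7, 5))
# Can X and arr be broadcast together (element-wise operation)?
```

No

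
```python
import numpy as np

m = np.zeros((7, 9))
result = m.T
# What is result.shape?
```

(9, 7)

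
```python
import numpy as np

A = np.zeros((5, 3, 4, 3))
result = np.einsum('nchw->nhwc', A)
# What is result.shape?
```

(5, 4, 3, 3)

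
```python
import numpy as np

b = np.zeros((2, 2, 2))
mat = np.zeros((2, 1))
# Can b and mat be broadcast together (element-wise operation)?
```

Yes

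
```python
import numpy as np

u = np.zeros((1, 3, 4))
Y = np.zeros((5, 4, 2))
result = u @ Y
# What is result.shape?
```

(5, 3, 2)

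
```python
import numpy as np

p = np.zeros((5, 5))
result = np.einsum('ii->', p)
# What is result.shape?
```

()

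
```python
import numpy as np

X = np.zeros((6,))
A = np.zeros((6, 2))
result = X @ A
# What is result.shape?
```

(2,)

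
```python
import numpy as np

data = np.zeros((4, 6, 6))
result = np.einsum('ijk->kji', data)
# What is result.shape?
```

(6, 6, 4)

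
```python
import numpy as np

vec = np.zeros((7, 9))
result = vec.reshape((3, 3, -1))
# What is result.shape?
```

(3, 3, 7)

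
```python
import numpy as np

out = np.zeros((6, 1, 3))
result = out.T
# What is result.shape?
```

(3, 1, 6)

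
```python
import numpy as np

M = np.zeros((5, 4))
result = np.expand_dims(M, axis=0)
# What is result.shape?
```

(1, 5, 4)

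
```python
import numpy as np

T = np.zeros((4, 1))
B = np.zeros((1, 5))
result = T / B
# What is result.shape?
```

(4, 5)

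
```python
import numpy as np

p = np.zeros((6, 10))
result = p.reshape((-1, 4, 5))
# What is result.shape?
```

(3, 4, 5)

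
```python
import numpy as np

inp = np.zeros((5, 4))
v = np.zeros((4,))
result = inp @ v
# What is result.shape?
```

(5,)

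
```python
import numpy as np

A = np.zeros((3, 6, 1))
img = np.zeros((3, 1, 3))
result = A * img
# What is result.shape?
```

(3, 6, 3)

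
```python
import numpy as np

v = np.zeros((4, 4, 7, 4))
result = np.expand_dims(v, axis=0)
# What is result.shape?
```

(1, 4, 4, 7, 4)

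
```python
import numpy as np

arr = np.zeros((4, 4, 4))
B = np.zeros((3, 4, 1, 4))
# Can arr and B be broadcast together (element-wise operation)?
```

Yes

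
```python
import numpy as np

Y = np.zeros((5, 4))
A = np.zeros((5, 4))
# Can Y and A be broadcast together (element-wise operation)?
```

Yes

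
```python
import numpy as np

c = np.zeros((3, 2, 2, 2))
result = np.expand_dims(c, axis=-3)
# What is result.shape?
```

(3, 2, 1, 2, 2)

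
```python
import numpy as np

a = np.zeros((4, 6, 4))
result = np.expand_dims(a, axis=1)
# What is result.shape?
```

(4, 1, 6, 4)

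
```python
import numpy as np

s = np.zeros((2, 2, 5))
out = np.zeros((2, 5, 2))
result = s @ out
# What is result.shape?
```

(2, 2, 2)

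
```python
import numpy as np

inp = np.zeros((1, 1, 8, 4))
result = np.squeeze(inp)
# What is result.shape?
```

(8, 4)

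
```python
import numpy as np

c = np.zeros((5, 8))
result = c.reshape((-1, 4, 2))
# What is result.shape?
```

(5, 4, 2)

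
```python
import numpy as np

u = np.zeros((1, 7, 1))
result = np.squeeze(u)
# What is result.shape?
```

(7,)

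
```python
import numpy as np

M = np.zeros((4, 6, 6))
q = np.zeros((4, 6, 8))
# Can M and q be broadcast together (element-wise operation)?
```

No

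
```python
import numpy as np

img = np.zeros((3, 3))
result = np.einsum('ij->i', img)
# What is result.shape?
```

(3,)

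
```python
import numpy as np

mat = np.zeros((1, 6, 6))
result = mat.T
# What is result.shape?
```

(6, 6, 1)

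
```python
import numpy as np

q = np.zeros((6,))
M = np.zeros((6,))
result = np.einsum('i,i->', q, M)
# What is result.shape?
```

()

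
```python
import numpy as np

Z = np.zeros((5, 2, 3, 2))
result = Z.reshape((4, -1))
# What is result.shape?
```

(4, 15)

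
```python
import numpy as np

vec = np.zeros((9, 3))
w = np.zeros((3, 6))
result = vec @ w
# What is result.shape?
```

(9, 6)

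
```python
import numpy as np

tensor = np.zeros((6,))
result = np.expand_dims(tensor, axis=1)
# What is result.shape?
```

(6, 1)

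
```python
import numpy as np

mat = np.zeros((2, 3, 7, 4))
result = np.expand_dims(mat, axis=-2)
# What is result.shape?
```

(2, 3, 7, 1, 4)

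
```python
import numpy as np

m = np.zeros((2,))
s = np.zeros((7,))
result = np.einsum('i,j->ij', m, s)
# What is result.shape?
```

(2, 7)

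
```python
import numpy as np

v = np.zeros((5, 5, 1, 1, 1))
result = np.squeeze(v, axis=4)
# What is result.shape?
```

(5, 5, 1, 1)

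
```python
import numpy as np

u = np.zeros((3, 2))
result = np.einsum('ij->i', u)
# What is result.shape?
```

(3,)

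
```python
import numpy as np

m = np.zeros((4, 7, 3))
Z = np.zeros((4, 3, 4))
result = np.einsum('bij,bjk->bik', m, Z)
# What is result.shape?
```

(4, 7, 4)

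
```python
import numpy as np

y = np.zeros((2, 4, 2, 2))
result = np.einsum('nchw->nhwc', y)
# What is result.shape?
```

(2, 2, 2, 4)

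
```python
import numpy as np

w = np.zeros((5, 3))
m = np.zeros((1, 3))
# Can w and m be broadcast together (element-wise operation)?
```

Yes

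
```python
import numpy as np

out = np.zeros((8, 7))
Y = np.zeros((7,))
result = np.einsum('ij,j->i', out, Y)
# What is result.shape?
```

(8,)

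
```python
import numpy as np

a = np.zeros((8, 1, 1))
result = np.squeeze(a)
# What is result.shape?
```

(8,)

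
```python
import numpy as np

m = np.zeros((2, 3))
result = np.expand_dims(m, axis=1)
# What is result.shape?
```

(2, 1, 3)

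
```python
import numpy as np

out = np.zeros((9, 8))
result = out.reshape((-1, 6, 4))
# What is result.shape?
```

(3, 6, 4)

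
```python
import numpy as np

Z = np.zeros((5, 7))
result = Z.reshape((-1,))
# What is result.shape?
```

(35,)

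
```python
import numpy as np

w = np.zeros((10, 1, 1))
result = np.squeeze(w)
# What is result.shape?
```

(10,)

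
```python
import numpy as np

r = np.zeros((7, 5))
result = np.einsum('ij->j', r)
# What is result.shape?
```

(5,)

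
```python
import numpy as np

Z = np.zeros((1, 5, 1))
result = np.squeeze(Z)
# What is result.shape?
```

(5,)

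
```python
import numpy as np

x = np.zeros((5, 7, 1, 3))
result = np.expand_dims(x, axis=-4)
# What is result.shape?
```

(5, 1, 7, 1, 3)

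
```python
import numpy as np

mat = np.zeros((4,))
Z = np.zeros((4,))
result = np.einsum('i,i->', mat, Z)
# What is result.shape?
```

()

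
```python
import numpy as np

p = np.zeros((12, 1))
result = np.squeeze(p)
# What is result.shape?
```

(12,)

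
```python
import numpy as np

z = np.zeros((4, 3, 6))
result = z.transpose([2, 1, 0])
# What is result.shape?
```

(6, 3, 4)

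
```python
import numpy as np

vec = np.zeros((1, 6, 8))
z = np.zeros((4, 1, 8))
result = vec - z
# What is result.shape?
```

(4, 6, 8)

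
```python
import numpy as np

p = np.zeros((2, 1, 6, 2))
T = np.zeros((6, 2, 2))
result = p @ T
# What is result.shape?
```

(2, 6, 6, 2)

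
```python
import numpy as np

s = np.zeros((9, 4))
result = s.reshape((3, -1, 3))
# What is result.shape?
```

(3, 4, 3)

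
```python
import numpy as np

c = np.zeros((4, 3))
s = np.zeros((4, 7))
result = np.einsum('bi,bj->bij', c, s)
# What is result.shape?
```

(4, 3, 7)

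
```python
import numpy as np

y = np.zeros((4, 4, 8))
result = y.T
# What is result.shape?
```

(8, 4, 4)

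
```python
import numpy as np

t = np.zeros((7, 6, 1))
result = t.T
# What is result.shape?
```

(1, 6, 7)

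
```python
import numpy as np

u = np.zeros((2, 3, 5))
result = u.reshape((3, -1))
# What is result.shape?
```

(3, 10)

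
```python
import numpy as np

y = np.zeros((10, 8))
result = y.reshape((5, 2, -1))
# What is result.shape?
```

(5, 2, 8)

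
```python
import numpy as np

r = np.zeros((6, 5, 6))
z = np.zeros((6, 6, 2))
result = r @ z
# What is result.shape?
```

(6, 5, 2)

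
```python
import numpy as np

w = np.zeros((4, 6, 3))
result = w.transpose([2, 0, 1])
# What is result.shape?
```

(3, 4, 6)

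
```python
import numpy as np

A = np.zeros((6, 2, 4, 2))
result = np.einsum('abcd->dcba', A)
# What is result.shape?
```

(2, 4, 2, 6)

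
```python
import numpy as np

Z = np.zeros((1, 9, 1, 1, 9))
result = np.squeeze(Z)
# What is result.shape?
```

(9, 9)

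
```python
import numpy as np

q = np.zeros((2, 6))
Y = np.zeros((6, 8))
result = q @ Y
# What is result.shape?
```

(2, 8)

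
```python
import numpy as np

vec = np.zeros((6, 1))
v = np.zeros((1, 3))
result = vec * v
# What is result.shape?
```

(6, 3)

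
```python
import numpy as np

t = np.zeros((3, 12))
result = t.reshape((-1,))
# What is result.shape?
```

(36,)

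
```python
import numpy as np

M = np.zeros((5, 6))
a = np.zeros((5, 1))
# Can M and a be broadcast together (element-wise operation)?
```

Yes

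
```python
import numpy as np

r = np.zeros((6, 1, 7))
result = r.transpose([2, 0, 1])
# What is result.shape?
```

(7, 6, 1)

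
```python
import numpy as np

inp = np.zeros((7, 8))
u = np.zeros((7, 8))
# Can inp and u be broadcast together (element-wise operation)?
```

Yes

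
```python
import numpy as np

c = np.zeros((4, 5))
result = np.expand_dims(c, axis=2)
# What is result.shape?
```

(4, 5, 1)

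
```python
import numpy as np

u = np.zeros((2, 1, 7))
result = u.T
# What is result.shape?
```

(7, 1, 2)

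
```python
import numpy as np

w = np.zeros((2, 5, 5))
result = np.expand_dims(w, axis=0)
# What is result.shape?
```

(1, 2, 5, 5)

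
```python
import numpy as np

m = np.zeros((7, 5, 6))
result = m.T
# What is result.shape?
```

(6, 5, 7)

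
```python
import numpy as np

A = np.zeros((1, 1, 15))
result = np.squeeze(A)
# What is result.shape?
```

(15,)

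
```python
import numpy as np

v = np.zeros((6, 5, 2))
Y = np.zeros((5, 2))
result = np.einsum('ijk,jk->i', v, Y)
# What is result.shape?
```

(6,)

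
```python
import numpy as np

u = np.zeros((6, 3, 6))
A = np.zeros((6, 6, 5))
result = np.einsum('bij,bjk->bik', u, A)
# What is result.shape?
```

(6, 3, 5)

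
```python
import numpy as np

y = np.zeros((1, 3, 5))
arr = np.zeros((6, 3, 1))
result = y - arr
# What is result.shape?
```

(6, 3, 5)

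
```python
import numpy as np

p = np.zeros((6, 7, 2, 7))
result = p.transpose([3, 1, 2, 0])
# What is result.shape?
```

(7, 7, 2, 6)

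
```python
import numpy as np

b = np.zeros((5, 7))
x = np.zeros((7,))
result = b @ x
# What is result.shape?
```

(5,)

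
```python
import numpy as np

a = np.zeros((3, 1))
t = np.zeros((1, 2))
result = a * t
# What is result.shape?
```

(3, 2)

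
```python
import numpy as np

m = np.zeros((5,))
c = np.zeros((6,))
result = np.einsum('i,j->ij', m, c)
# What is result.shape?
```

(5, 6)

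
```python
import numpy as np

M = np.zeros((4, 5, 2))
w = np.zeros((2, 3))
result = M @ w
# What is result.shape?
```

(4, 5, 3)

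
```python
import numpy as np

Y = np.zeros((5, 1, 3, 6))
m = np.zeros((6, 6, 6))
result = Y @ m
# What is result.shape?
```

(5, 6, 3, 6)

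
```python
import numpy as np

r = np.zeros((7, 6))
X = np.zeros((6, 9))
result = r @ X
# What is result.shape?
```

(7, 9)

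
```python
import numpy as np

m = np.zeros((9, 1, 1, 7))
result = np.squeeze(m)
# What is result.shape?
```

(9, 7)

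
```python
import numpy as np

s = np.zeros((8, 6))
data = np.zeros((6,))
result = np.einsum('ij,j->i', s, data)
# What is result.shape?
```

(8,)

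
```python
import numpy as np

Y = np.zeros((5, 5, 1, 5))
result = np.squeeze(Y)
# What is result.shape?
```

(5, 5, 5)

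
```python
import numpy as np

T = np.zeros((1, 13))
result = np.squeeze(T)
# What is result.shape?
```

(13,)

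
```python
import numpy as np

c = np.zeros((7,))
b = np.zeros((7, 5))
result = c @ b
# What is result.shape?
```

(5,)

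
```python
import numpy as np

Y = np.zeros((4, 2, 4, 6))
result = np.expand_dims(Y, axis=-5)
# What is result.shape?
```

(1, 4, 2, 4, 6)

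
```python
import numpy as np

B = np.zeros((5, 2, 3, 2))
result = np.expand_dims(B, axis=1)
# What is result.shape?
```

(5, 1, 2, 3, 2)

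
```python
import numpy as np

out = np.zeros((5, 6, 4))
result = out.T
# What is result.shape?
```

(4, 6, 5)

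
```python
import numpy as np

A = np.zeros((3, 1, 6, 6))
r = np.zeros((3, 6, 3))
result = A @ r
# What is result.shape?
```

(3, 3, 6, 3)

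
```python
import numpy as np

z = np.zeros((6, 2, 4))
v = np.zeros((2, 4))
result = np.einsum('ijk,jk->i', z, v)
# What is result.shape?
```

(6,)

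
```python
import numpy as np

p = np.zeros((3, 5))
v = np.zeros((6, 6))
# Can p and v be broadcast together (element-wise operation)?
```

No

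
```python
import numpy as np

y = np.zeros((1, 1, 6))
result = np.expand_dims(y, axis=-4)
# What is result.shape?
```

(1, 1, 1, 6)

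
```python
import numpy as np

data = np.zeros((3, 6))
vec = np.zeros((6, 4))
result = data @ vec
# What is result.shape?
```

(3, 4)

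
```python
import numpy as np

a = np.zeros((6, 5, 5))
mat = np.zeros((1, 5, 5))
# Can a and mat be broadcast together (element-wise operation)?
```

Yes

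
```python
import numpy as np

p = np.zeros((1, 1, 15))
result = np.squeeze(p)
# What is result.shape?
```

(15,)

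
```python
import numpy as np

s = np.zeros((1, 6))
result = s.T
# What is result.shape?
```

(6, 1)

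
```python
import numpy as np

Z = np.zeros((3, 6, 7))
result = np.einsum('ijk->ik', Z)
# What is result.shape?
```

(3, 7)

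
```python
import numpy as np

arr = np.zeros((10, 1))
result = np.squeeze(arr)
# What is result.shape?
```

(10,)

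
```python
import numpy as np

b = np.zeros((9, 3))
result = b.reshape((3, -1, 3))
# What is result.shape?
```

(3, 3, 3)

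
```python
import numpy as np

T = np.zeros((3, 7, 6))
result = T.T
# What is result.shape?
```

(6, 7, 3)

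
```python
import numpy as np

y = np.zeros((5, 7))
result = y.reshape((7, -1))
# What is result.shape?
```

(7, 5)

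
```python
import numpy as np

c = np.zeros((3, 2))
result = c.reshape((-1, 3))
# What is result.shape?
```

(2, 3)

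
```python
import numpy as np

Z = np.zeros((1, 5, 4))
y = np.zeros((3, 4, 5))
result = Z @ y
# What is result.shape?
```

(3, 5, 5)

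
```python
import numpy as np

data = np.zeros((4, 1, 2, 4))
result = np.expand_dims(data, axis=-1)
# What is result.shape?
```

(4, 1, 2, 4, 1)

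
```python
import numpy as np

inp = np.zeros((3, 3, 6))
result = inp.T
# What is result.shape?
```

(6, 3, 3)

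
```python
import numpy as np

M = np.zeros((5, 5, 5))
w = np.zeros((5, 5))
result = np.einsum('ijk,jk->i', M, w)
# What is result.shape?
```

(5,)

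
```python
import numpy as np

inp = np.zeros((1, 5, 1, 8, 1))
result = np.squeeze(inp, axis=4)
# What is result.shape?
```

(1, 5, 1, 8)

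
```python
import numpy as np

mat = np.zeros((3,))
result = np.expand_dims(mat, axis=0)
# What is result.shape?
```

(1, 3)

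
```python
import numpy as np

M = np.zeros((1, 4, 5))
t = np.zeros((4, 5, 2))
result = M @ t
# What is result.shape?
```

(4, 4, 2)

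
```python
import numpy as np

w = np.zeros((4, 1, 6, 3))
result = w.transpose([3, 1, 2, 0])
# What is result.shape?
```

(3, 1, 6, 4)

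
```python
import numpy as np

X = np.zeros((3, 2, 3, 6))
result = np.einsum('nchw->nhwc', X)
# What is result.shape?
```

(3, 3, 6, 2)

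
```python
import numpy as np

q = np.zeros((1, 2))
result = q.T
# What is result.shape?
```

(2, 1)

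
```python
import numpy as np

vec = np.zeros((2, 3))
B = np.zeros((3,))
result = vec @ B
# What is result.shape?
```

(2,)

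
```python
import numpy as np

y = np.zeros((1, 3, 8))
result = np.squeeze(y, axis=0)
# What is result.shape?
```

(3, 8)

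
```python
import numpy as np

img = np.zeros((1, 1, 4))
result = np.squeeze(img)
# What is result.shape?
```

(4,)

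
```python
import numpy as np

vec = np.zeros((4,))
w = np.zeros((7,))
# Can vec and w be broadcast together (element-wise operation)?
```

No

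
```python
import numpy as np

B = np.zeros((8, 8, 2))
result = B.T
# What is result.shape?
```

(2, 8, 8)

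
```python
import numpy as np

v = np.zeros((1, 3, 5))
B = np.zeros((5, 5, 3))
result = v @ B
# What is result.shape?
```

(5, 3, 3)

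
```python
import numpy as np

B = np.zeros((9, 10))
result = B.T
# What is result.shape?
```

(10, 9)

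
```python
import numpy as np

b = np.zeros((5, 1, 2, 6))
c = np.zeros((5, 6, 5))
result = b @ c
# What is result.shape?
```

(5, 5, 2, 5)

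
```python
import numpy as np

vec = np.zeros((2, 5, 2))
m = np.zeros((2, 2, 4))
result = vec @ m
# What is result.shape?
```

(2, 5, 4)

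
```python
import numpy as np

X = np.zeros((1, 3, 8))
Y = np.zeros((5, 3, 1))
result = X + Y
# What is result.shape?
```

(5, 3, 8)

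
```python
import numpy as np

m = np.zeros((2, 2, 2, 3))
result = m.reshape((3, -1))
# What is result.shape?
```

(3, 8)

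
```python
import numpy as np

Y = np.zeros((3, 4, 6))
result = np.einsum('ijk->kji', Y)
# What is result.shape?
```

(6, 4, 3)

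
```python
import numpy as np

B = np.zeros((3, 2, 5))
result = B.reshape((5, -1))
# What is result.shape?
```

(5, 6)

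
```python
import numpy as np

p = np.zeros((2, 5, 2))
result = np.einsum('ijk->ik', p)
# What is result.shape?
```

(2, 2)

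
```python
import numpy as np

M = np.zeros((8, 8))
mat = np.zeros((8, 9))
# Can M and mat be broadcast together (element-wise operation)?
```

No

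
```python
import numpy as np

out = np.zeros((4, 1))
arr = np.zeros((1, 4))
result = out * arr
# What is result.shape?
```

(4, 4)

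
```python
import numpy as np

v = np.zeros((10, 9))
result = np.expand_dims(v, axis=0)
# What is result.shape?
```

(1, 10, 9)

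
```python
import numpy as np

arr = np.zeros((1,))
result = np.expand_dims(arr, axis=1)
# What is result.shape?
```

(1, 1)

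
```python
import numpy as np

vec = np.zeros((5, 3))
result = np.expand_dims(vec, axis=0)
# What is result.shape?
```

(1, 5, 3)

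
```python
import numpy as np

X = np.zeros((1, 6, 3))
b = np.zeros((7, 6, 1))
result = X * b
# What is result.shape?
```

(7, 6, 3)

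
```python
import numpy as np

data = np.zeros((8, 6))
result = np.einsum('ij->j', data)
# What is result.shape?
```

(6,)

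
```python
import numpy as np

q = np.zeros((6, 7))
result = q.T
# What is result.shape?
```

(7, 6)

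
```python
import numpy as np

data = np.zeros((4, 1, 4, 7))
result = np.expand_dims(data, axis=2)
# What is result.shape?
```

(4, 1, 1, 4, 7)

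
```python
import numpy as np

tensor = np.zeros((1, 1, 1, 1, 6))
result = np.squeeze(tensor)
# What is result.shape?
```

(6,)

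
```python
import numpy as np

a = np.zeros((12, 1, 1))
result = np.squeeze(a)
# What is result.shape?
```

(12,)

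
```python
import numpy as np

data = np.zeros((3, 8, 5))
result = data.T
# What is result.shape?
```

(5, 8, 3)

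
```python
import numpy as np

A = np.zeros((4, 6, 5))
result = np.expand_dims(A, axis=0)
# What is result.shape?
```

(1, 4, 6, 5)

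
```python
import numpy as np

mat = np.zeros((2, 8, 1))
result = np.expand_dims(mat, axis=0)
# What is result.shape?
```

(1, 2, 8, 1)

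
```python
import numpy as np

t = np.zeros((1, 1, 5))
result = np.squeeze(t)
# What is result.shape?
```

(5,)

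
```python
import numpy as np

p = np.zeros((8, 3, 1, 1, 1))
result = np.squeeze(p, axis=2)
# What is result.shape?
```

(8, 3, 1, 1)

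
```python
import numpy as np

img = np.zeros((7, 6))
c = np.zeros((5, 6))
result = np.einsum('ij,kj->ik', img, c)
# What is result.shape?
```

(7, 5)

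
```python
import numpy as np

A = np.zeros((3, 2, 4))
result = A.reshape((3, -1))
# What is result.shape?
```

(3, 8)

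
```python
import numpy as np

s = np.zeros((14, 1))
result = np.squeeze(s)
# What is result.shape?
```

(14,)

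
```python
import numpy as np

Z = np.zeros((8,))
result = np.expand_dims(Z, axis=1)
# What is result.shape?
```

(8, 1)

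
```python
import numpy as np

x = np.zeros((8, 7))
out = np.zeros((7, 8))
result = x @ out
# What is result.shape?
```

(8, 8)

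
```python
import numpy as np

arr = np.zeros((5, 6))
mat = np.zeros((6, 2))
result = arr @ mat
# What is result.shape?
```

(5, 2)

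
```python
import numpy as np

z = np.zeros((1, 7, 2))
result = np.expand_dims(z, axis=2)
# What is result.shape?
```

(1, 7, 1, 2)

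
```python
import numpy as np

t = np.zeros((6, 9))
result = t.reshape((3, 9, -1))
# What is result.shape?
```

(3, 9, 2)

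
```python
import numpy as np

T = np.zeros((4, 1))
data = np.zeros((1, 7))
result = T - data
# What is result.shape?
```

(4, 7)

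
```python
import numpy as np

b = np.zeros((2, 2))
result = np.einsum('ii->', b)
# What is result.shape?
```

()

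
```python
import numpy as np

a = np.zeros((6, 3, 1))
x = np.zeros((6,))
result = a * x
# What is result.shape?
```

(6, 3, 6)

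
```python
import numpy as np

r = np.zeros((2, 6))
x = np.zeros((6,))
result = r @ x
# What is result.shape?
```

(2,)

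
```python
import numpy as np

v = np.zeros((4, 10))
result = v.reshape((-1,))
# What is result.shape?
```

(40,)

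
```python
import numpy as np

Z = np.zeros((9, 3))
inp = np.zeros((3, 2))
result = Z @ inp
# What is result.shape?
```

(9, 2)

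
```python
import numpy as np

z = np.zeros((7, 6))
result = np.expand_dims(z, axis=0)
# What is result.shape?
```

(1, 7, 6)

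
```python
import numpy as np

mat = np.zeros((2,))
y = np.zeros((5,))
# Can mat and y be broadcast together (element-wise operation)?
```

No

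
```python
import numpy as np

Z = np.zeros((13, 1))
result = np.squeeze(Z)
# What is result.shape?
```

(13,)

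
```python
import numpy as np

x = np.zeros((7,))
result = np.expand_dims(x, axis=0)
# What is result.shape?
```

(1, 7)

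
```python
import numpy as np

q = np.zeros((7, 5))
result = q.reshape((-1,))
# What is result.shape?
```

(35,)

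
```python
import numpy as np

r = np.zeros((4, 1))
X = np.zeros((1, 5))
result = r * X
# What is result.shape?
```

(4, 5)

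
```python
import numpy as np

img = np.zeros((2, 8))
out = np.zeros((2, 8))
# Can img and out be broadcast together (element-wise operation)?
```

Yes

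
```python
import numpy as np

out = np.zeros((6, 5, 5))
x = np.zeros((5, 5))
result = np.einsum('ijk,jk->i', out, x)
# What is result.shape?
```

(6,)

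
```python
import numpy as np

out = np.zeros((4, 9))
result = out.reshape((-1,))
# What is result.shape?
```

(36,)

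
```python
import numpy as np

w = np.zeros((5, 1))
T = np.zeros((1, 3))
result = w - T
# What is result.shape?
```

(5, 3)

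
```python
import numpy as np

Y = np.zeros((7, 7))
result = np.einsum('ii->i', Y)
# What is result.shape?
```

(7,)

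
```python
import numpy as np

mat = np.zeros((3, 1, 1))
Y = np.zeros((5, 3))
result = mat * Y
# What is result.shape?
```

(3, 5, 3)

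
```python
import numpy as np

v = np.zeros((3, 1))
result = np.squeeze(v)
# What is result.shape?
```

(3,)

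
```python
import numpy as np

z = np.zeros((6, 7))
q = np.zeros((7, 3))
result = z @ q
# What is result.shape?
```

(6, 3)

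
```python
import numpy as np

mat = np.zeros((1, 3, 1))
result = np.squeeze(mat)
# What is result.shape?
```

(3,)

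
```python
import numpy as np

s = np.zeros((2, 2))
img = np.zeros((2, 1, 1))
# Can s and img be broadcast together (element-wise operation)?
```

Yes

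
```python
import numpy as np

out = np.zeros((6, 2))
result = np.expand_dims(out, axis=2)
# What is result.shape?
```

(6, 2, 1)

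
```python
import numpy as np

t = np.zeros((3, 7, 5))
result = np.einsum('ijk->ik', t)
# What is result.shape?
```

(3, 5)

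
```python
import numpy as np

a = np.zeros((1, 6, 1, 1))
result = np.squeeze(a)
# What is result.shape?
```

(6,)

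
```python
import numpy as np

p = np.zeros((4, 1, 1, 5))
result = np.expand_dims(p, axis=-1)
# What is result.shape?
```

(4, 1, 1, 5, 1)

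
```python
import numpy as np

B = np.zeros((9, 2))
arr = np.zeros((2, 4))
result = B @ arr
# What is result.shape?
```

(9, 4)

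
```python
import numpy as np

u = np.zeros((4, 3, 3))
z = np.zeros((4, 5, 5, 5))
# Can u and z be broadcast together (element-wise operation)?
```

No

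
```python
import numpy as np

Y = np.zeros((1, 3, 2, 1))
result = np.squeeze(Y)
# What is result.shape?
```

(3, 2)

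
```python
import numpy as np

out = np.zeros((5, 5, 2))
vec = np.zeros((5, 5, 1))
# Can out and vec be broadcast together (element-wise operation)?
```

Yes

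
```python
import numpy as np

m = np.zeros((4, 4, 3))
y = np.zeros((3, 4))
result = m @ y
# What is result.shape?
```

(4, 4, 4)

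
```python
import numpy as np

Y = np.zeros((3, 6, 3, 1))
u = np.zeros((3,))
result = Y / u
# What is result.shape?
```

(3, 6, 3, 3)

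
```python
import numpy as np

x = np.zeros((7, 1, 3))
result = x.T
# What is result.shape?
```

(3, 1, 7)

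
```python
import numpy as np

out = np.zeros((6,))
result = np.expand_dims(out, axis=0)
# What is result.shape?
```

(1, 6)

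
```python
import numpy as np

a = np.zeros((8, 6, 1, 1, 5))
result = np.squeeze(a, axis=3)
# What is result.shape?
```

(8, 6, 1, 5)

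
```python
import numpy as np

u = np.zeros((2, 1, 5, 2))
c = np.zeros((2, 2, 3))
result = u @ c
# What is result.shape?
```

(2, 2, 5, 3)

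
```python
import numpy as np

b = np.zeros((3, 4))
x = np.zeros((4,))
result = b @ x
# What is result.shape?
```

(3,)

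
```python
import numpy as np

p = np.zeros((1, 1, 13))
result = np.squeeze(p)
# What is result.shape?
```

(13,)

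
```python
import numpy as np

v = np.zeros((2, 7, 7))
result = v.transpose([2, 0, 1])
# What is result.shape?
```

(7, 2, 7)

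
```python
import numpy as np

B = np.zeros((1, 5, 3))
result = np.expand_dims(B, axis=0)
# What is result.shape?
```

(1, 1, 5, 3)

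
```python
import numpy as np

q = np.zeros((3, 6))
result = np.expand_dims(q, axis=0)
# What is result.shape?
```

(1, 3, 6)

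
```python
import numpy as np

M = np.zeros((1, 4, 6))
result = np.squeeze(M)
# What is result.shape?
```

(4, 6)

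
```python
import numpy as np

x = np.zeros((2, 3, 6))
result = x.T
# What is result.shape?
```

(6, 3, 2)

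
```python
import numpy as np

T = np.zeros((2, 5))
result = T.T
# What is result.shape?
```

(5, 2)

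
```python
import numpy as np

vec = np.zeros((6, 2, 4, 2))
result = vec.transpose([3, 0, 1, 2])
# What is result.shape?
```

(2, 6, 2, 4)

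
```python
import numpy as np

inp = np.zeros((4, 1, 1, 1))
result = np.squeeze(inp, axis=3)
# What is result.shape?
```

(4, 1, 1)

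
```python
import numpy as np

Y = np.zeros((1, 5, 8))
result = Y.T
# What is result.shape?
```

(8, 5, 1)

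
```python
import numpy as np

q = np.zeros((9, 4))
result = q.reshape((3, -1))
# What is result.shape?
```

(3, 12)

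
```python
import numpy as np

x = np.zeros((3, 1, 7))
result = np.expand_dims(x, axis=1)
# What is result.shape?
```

(3, 1, 1, 7)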